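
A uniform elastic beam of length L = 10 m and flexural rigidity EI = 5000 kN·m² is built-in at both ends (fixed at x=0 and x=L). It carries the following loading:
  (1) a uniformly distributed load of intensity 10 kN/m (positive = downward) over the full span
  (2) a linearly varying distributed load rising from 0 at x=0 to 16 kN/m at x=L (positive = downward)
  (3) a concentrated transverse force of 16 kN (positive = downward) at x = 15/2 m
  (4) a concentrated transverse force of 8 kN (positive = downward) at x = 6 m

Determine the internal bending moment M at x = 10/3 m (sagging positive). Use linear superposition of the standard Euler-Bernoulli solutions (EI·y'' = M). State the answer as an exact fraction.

Load 1 — uniform load w=10 kN/m over full span:
  M_1 = wLx/2 - wL²/12 - wx²/2 = 10·10·(10/3)/2 - 10·10²/12 - 10·(10/3)²/2 = 250/9 kN·m
Load 2 — triangular load w₀=16 kN/m (0→w₀ over full span):
  M_2 = 3w₀Lx/20 - w₀L²/30 - w₀x³/(6L) = 3·16·10·(10/3)/20 - 16·10²/30 - 16·(10/3)³/(6·10) = 1360/81 kN·m
Load 3 — point force P=16 kN at a=15/2 m (b=L-a=5/2):
  M_3 = Pb²(3a+b)x/L³ - Pab²/L²  [x≤a] = 16·(5/2)²·(3·(15/2)+(5/2))·(10/3)/10³ - 16·(15/2)·(5/2)²/10² = 5/6 kN·m
Load 4 — point force P=8 kN at a=6 m (b=L-a=4):
  M_4 = Pb²(3a+b)x/L³ - Pab²/L²  [x≤a] = 8·4²·(3·6+4)·(10/3)/10³ - 8·6·4²/10² = 128/75 kN·m
Superposition: M = Σ M_i = 190787/4050 kN·m ≈ 47.107901 kN·m

M(10/3) = 190787/4050 kN·m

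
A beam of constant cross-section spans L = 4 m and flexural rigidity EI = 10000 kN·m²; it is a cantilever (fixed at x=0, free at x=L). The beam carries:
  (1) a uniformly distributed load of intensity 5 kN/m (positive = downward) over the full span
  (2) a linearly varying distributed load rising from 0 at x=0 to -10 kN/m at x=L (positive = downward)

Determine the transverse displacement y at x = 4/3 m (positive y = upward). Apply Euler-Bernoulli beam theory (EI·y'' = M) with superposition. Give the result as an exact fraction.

Load 1 — uniform load w=5 kN/m over full span:
  y_1 = -wx²(x²-4Lx+6L²)/(24EI) = -5·(4/3)²·((4/3)²-4·4·(4/3)+6·4²)/(24·10000) = -86/30375 m
Load 2 — triangular load w₀=-10 kN/m (0→w₀ over full span):
  y_2 = (w₀Lx³/12-w₀L²x²/6-w₀x⁵/(120L))/EI = ((-10)·4·(4/3)³/12-(-10)·4²·(4/3)²/6-(-10)·(4/3)⁵/(120·4))/10000 = 1804/455625 m
Superposition: y = Σ y_i = 514/455625 m ≈ 0.001128 m

y(4/3) = 514/455625 m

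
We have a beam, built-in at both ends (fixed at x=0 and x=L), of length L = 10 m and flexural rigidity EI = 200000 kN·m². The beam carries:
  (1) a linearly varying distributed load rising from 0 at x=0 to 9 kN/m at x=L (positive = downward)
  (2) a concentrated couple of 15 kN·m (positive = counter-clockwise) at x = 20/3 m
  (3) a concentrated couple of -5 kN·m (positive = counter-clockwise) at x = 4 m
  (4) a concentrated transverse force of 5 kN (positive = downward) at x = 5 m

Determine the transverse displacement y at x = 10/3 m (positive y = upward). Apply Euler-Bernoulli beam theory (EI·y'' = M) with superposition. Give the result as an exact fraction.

y(10/3) = -3961/6480000 m

Load 1 — triangular load w₀=9 kN/m (0→w₀ over full span):
  y_1 = -w₀x²(L-x)²(x+2L)/(120LEI) = -9·(10/3)²·(10-(10/3))²·((10/3)+2·10)/(120·10·200000) = -7/16200 m
Load 2 — applied couple M₀=15 kN·m at a=20/3 m (b=L-a=10/3):
  y_2 = (R_Ax³/6 - M_Ax²/2)/EI  [x≤a] with R_A=2, M_A=5 = (2·(10/3)³/6 - 5·(10/3)²/2)/200000 = -1/12960 m
Load 3 — applied couple M₀=-5 kN·m at a=4 m (b=L-a=6):
  y_3 = (R_Ax³/6 - M_Ax²/2)/EI  [x≤a] with R_A=-18/25, M_A=-3/5 = ((-18/25)·(10/3)³/6 - (-3/5)·(10/3)²/2)/200000 = -1/180000 m
Load 4 — point force P=5 kN at a=5 m (b=L-a=5):
  y_4 = -Pb²x²(3aL-(3a+b)x)/(6L³EI)  [x≤a] = -5·5²·(10/3)²·(3·5·10-(3·5+5)·(10/3))/(6·10³·200000) = -1/10368 m
Superposition: y = Σ y_i = -3961/6480000 m ≈ -0.000611 m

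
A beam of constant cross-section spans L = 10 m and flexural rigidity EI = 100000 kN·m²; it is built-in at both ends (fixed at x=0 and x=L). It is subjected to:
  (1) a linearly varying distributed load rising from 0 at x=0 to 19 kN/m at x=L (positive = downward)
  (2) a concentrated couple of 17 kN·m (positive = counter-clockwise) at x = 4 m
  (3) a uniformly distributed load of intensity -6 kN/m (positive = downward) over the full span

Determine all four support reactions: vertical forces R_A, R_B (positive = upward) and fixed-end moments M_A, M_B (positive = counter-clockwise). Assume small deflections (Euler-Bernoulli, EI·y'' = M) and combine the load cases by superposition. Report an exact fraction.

Load 1 — triangular load w₀=19 kN/m (0→w₀ over full span):
  R_A = 3w₀L/20 = 3·19·10/20 = 57/2 kN
  M_A = w₀L²/30 = 19·10²/30 = 190/3 kN·m
  R_B = 7w₀L/20 = 7·19·10/20 = 133/2 kN
  M_B = -w₀L²/20 = -19·10²/20 = -95 kN·m
Load 2 — applied couple M₀=17 kN·m at a=4 m (b=L-a=6):
  R_A = 6M₀ab/L³ = 6·17·4·6/10³ = 306/125 kN
  M_A = M₀b(2a-b)/L² = 17·6·(2·4-6)/10² = 51/25 kN·m
  R_B = -6M₀ab/L³ = -6·17·4·6/10³ = -306/125 kN
  M_B = M₀a(2b-a)/L² = 17·4·(2·6-4)/10² = 136/25 kN·m
Load 3 — uniform load w=-6 kN/m over full span:
  R_A = wL/2 = (-6)·10/2 = -30 kN
  M_A = wL²/12 = (-6)·10²/12 = -50 kN·m
  R_B = wL/2 = (-6)·10/2 = -30 kN
  M_B = -wL²/12 = -(-6)·10²/12 = 50 kN·m
Superposition: R_A = 237/250 kN, M_A = 1153/75 kN·m, R_B = 8513/250 kN, M_B = -989/25 kN·m

R_A = 237/250 kN, M_A = 1153/75 kN·m, R_B = 8513/250 kN, M_B = -989/25 kN·m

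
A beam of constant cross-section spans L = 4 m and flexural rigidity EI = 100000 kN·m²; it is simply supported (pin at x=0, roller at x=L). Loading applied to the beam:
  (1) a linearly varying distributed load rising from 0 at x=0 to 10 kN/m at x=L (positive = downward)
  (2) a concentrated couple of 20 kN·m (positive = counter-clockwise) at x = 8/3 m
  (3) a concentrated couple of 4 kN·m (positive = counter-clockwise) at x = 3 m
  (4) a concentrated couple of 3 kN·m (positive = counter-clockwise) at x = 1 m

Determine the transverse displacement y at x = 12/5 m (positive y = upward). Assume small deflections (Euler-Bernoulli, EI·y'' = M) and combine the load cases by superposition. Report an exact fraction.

Load 1 — triangular load w₀=10 kN/m (0→w₀ over full span):
  y_1 = -w₀x(7L⁴-10L²x²+3x⁴)/(360LEI) = -10·(12/5)·(7·4⁴-10·4²·(12/5)²+3·(12/5)⁴)/(360·4·100000) = -4736/29296875 m
Load 2 — applied couple M₀=20 kN·m at a=8/3 m (b=L-a=4/3):
  y_2 = (M₀x³/(6L)+C₁x)/EI  [x≤a] with C₁=M₀(3b²-L²)/(6L)=-80/9 = (20·(12/5)³/(6·4)+(-80/9)·(12/5))/100000 = -23/234375 m
Load 3 — applied couple M₀=4 kN·m at a=3 m (b=L-a=1):
  y_3 = (M₀x³/(6L)+C₁x)/EI  [x≤a] with C₁=M₀(3b²-L²)/(6L)=-13/6 = (4·(12/5)³/(6·4)+(-13/6)·(12/5))/100000 = -181/6250000 m
Load 4 — applied couple M₀=3 kN·m at a=1 m (b=L-a=3):
  y_4 = (M₀x³/(6L)-M₀(x-a)²/2+C₁x)/EI  [x>a] with C₁=M₀(3b²-L²)/(6L)=11/8 = (3·(12/5)³/(6·4)-3·((12/5)-1)²/2+(11/8)·(12/5))/100000 = 261/12500000 m
Superposition: y = Σ y_i = -83709/312500000 m ≈ -0.000268 m

y(12/5) = -83709/312500000 m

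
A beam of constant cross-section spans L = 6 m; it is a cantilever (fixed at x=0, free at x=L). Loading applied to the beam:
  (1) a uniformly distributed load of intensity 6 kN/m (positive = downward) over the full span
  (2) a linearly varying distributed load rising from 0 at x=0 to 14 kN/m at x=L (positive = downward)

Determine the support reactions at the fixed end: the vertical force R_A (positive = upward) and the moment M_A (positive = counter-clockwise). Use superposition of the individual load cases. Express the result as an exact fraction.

R_A = 78 kN, M_A = 276 kN·m

Load 1 — uniform load w=6 kN/m over full span:
  R_A = wL = 6·6 = 36 kN
  M_A = wL²/2 = 6·6²/2 = 108 kN·m
Load 2 — triangular load w₀=14 kN/m (0→w₀ over full span):
  R_A = w₀L/2 = 14·6/2 = 42 kN
  M_A = w₀L²/3 = 14·6²/3 = 168 kN·m
Superposition: R_A = 78 kN, M_A = 276 kN·m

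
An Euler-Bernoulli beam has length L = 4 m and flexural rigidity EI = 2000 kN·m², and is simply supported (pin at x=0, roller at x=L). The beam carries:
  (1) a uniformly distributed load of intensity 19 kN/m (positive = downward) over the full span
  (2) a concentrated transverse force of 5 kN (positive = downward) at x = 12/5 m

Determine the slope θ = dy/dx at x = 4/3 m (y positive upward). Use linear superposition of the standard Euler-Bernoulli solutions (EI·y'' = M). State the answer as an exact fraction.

θ(4/3) = -6859/506250 rad

Load 1 — uniform load w=19 kN/m over full span:
  θ_1 = -w(L³-6Lx²+4x³)/(24EI) = -19·(4³-6·4·(4/3)²+4·(4/3)³)/(24·2000) = -247/20250 rad
Load 2 — point force P=5 kN at a=12/5 m (b=L-a=8/5):
  θ_2 = -Pb(L²-b²-3x²)/(6LEI)  [x≤a] = -5·(8/5)·(4²-(8/5)²-3·(4/3)²)/(6·4·2000) = -38/28125 rad
Superposition: θ = Σ θ_i = -6859/506250 rad ≈ -0.013549 rad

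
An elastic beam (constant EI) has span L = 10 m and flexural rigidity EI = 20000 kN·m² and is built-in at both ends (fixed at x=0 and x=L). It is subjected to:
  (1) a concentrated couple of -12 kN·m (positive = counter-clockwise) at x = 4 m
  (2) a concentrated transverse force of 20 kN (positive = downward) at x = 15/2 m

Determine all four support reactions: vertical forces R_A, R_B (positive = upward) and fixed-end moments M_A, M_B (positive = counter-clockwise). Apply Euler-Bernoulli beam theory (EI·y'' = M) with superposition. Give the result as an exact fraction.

R_A = 1397/1000 kN, M_A = 1587/200 kN·m, R_B = 18603/1000 kN, M_B = -6393/200 kN·m

Load 1 — applied couple M₀=-12 kN·m at a=4 m (b=L-a=6):
  R_A = 6M₀ab/L³ = 6·(-12)·4·6/10³ = -216/125 kN
  M_A = M₀b(2a-b)/L² = (-12)·6·(2·4-6)/10² = -36/25 kN·m
  R_B = -6M₀ab/L³ = -6·(-12)·4·6/10³ = 216/125 kN
  M_B = M₀a(2b-a)/L² = (-12)·4·(2·6-4)/10² = -96/25 kN·m
Load 2 — point force P=20 kN at a=15/2 m (b=L-a=5/2):
  R_A = Pb²(3a+b)/L³ = 20·(5/2)²·(3·(15/2)+(5/2))/10³ = 25/8 kN
  M_A = Pab²/L² = 20·(15/2)·(5/2)²/10² = 75/8 kN·m
  R_B = Pa²(a+3b)/L³ = 20·(15/2)²·((15/2)+3·(5/2))/10³ = 135/8 kN
  M_B = -Pa²b/L² = -20·(15/2)²·(5/2)/10² = -225/8 kN·m
Superposition: R_A = 1397/1000 kN, M_A = 1587/200 kN·m, R_B = 18603/1000 kN, M_B = -6393/200 kN·m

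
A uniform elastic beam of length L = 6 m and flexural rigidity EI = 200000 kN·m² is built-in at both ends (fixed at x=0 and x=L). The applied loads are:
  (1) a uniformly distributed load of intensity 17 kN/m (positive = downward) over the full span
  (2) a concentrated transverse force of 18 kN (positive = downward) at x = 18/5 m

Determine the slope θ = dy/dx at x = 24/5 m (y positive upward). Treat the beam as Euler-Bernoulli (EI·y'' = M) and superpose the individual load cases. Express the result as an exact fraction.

θ(24/5) = 30969/156250000 rad

Load 1 — uniform load w=17 kN/m over full span:
  θ_1 = -wx(L-x)(L-2x)/(12EI) = -17·(24/5)·(6-(24/5))·(6-2·(24/5))/(12·200000) = 459/3125000 rad
Load 2 — point force P=18 kN at a=18/5 m (b=L-a=12/5):
  θ_2 = Pa²(L-x)(2bL-(3b+a)(L-x))/(2L³EI)  [x>a] = 18·(18/5)²·(6-(24/5))·(2·(12/5)·6-(3·(12/5)+(18/5))·(6-(24/5)))/(2·6³·200000) = 8019/156250000 rad
Superposition: θ = Σ θ_i = 30969/156250000 rad ≈ 0.000198 rad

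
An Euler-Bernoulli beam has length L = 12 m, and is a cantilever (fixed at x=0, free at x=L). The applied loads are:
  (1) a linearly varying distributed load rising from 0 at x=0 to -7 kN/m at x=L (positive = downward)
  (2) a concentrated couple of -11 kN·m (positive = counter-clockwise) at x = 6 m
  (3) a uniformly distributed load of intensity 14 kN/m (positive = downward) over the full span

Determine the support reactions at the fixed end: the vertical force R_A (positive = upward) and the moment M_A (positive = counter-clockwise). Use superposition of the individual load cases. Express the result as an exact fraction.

R_A = 126 kN, M_A = 683 kN·m

Load 1 — triangular load w₀=-7 kN/m (0→w₀ over full span):
  R_A = w₀L/2 = (-7)·12/2 = -42 kN
  M_A = w₀L²/3 = (-7)·12²/3 = -336 kN·m
Load 2 — applied couple M₀=-11 kN·m at a=6 m (b=L-a=6):
  R_A = 0 kN
  M_A = -M₀ = -(-11) = 11 kN·m
Load 3 — uniform load w=14 kN/m over full span:
  R_A = wL = 14·12 = 168 kN
  M_A = wL²/2 = 14·12²/2 = 1008 kN·m
Superposition: R_A = 126 kN, M_A = 683 kN·m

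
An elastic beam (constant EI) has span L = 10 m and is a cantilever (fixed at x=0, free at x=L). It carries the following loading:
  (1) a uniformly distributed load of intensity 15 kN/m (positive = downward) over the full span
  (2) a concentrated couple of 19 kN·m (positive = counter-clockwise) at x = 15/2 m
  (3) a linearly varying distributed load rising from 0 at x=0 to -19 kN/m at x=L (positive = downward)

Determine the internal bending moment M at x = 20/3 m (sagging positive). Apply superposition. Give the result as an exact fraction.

M(20/3) = 2389/81 kN·m

Load 1 — uniform load w=15 kN/m over full span:
  M_1 = -w(L-x)²/2 = -15·(10-(20/3))²/2 = -250/3 kN·m
Load 2 — applied couple M₀=19 kN·m at a=15/2 m (b=L-a=5/2):
  M_2 = M₀  [x≤a] = 19 = 19 kN·m
Load 3 — triangular load w₀=-19 kN/m (0→w₀ over full span):
  M_3 = w₀Lx/2 - w₀L²/3 - w₀x³/(6L) = (-19)·10·(20/3)/2 - (-19)·10²/3 - (-19)·(20/3)³/(6·10) = 7600/81 kN·m
Superposition: M = Σ M_i = 2389/81 kN·m ≈ 29.493827 kN·m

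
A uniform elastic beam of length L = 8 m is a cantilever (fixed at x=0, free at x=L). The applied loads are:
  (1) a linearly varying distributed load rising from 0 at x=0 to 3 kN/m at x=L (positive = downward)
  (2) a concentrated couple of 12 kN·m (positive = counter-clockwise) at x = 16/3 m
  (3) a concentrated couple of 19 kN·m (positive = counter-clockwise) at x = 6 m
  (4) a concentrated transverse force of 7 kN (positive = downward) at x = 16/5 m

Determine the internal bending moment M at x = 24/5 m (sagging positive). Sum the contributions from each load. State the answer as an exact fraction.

M(24/5) = 2211/125 kN·m

Load 1 — triangular load w₀=3 kN/m (0→w₀ over full span):
  M_1 = w₀Lx/2 - w₀L²/3 - w₀x³/(6L) = 3·8·(24/5)/2 - 3·8²/3 - 3·(24/5)³/(6·8) = -1664/125 kN·m
Load 2 — applied couple M₀=12 kN·m at a=16/3 m (b=L-a=8/3):
  M_2 = M₀  [x≤a] = 12 = 12 kN·m
Load 3 — applied couple M₀=19 kN·m at a=6 m (b=L-a=2):
  M_3 = M₀  [x≤a] = 19 = 19 kN·m
Load 4 — point force P=7 kN at a=16/5 m (b=L-a=24/5):
  M_4 = 0  [x>a] = 0 kN·m
Superposition: M = Σ M_i = 2211/125 kN·m ≈ 17.688000 kN·m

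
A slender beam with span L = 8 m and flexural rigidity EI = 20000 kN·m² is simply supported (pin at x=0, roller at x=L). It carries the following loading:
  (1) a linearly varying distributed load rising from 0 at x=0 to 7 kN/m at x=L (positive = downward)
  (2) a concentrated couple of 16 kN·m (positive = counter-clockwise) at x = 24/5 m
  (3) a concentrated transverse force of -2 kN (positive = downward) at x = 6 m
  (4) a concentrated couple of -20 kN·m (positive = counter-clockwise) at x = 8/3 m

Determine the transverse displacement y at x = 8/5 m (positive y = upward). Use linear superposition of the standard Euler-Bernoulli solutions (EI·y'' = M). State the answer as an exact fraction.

Load 1 — triangular load w₀=7 kN/m (0→w₀ over full span):
  y_1 = -w₀x(7L⁴-10L²x²+3x⁴)/(360LEI) = -7·(8/5)·(7·8⁴-10·8²·(8/5)²+3·(8/5)⁴)/(360·8·20000) = -154112/29296875 m
Load 2 — applied couple M₀=16 kN·m at a=24/5 m (b=L-a=16/5):
  y_2 = (M₀x³/(6L)+C₁x)/EI  [x≤a] with C₁=M₀(3b²-L²)/(6L)=-832/75 = (16·(8/5)³/(6·8)+(-832/75)·(8/5))/20000 = -64/78125 m
Load 3 — point force P=-2 kN at a=6 m (b=L-a=2):
  y_3 = -Pbx(L²-b²-x²)/(6LEI)  [x≤a] = -(-2)·2·(8/5)·(8²-2²-(8/5)²)/(6·8·20000) = 359/937500 m
Load 4 — applied couple M₀=-20 kN·m at a=8/3 m (b=L-a=16/3):
  y_4 = (M₀x³/(6L)+C₁x)/EI  [x≤a] with C₁=M₀(3b²-L²)/(6L)=-80/9 = ((-20)·(8/5)³/(6·8)+(-80/9)·(8/5))/20000 = -112/140625 m
Superposition: y = Σ y_i = -2282719/351562500 m ≈ -0.006493 m

y(8/5) = -2282719/351562500 m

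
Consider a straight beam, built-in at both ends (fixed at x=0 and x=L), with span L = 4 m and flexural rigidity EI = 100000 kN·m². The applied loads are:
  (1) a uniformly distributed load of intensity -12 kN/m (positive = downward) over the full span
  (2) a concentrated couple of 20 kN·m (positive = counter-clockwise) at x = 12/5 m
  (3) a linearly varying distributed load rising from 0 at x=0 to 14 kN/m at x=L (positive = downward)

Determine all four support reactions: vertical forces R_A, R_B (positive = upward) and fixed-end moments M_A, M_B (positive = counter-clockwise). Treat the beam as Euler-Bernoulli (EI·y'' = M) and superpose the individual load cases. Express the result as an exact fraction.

Load 1 — uniform load w=-12 kN/m over full span:
  R_A = wL/2 = (-12)·4/2 = -24 kN
  M_A = wL²/12 = (-12)·4²/12 = -16 kN·m
  R_B = wL/2 = (-12)·4/2 = -24 kN
  M_B = -wL²/12 = -(-12)·4²/12 = 16 kN·m
Load 2 — applied couple M₀=20 kN·m at a=12/5 m (b=L-a=8/5):
  R_A = 6M₀ab/L³ = 6·20·(12/5)·(8/5)/4³ = 36/5 kN
  M_A = M₀b(2a-b)/L² = 20·(8/5)·(2·(12/5)-(8/5))/4² = 32/5 kN·m
  R_B = -6M₀ab/L³ = -6·20·(12/5)·(8/5)/4³ = -36/5 kN
  M_B = M₀a(2b-a)/L² = 20·(12/5)·(2·(8/5)-(12/5))/4² = 12/5 kN·m
Load 3 — triangular load w₀=14 kN/m (0→w₀ over full span):
  R_A = 3w₀L/20 = 3·14·4/20 = 42/5 kN
  M_A = w₀L²/30 = 14·4²/30 = 112/15 kN·m
  R_B = 7w₀L/20 = 7·14·4/20 = 98/5 kN
  M_B = -w₀L²/20 = -14·4²/20 = -56/5 kN·m
Superposition: R_A = -42/5 kN, M_A = -32/15 kN·m, R_B = -58/5 kN, M_B = 36/5 kN·m

R_A = -42/5 kN, M_A = -32/15 kN·m, R_B = -58/5 kN, M_B = 36/5 kN·m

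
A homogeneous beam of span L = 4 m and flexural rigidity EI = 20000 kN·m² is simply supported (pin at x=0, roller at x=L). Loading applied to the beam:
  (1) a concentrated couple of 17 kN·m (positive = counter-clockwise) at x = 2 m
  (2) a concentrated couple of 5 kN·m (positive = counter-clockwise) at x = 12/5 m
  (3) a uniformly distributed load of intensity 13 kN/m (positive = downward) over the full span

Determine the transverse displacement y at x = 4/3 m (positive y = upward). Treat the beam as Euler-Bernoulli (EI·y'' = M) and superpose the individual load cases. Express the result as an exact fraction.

y(4/3) = -25259/12150000 m

Load 1 — applied couple M₀=17 kN·m at a=2 m (b=L-a=2):
  y_1 = (M₀x³/(6L)+C₁x)/EI  [x≤a] with C₁=M₀(3b²-L²)/(6L)=-17/6 = (17·(4/3)³/(6·4)+(-17/6)·(4/3))/20000 = -17/162000 m
Load 2 — applied couple M₀=5 kN·m at a=12/5 m (b=L-a=8/5):
  y_2 = (M₀x³/(6L)+C₁x)/EI  [x≤a] with C₁=M₀(3b²-L²)/(6L)=-26/15 = (5·(4/3)³/(6·4)+(-26/15)·(4/3))/20000 = -23/253125 m
Load 3 — uniform load w=13 kN/m over full span:
  y_3 = -wx(L³-2Lx²+x³)/(24EI) = -13·(4/3)·(4³-2·4·(4/3)²+(4/3)³)/(24·20000) = -286/151875 m
Superposition: y = Σ y_i = -25259/12150000 m ≈ -0.002079 m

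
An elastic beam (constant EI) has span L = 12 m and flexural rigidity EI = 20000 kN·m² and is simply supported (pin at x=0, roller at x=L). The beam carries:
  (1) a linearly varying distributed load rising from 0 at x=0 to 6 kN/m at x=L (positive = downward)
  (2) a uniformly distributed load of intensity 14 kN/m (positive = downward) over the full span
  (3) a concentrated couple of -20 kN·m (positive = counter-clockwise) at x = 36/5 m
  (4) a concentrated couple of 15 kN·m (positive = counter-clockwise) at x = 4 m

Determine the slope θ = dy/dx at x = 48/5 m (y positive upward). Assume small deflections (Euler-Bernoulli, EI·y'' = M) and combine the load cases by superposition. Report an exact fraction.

θ(48/5) = 296359/6250000 rad

Load 1 — triangular load w₀=6 kN/m (0→w₀ over full span):
  θ_1 = -w₀(7L⁴-30L²x²+15x⁴)/(360LEI) = -6·(7·12⁴-30·12²·(48/5)²+15·(48/5)⁴)/(360·12·20000) = 6813/781250 rad
Load 2 — uniform load w=14 kN/m over full span:
  θ_2 = -w(L³-6Lx²+4x³)/(24EI) = -14·(12³-6·12·(48/5)²+4·(48/5)³)/(24·20000) = 6237/156250 rad
Load 3 — applied couple M₀=-20 kN·m at a=36/5 m (b=L-a=24/5):
  θ_3 = (M₀x²/(2L)-M₀(x-a)+C₁)/EI  [x>a] with C₁=M₀(3b²-L²)/(6L)=104/5 = ((-20)·(48/5)²/(2·12)-(-20)·((48/5)-(36/5))+(104/5))/20000 = -1/2500 rad
Load 4 — applied couple M₀=15 kN·m at a=4 m (b=L-a=8):
  θ_4 = (M₀x²/(2L)-M₀(x-a)+C₁)/EI  [x>a] with C₁=M₀(3b²-L²)/(6L)=10 = (15·(48/5)²/(2·12)-15·((48/5)-4)+10)/20000 = -41/50000 rad
Superposition: θ = Σ θ_i = 296359/6250000 rad ≈ 0.047417 rad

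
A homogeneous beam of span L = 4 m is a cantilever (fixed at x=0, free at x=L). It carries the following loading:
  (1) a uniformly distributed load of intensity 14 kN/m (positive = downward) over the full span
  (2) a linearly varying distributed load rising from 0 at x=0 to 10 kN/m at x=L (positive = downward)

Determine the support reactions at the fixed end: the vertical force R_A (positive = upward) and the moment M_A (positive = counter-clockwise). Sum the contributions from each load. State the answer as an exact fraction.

Load 1 — uniform load w=14 kN/m over full span:
  R_A = wL = 14·4 = 56 kN
  M_A = wL²/2 = 14·4²/2 = 112 kN·m
Load 2 — triangular load w₀=10 kN/m (0→w₀ over full span):
  R_A = w₀L/2 = 10·4/2 = 20 kN
  M_A = w₀L²/3 = 10·4²/3 = 160/3 kN·m
Superposition: R_A = 76 kN, M_A = 496/3 kN·m

R_A = 76 kN, M_A = 496/3 kN·m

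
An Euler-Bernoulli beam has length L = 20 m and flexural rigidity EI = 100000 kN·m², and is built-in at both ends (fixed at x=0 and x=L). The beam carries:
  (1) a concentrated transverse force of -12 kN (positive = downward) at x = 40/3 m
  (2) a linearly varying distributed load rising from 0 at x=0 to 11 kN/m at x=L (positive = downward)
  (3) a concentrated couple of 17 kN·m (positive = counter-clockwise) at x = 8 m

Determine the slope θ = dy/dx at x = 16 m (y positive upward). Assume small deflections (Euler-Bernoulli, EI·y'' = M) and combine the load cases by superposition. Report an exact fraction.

Load 1 — point force P=-12 kN at a=40/3 m (b=L-a=20/3):
  θ_1 = Pa²(L-x)(2bL-(3b+a)(L-x))/(2L³EI)  [x>a] = (-12)·(40/3)²·(20-16)·(2·(20/3)·20-(3·(20/3)+(40/3))·(20-16))/(2·20³·100000) = -4/5625 rad
Load 2 — triangular load w₀=11 kN/m (0→w₀ over full span):
  θ_2 = -w₀(2x(L-x)(L-2x)(x+2L)+x²(L-x)²)/(120LEI) = -11·(2·16·(20-16)·(20-2·16)·(16+2·20)+16²·(20-16)²)/(120·20·100000) = 176/46875 rad
Load 3 — applied couple M₀=17 kN·m at a=8 m (b=L-a=12):
  θ_3 = (R_Ax²/2 - M_Ax - M₀(x-a))/EI  [x>a] with R_A=153/125, M_A=51/25 = ((153/125)·16²/2 - (51/25)·16 - 17·(16-8))/100000 = -187/1562500 rad
Superposition: θ = Σ θ_i = 41117/14062500 rad ≈ 0.002924 rad

θ(16) = 41117/14062500 rad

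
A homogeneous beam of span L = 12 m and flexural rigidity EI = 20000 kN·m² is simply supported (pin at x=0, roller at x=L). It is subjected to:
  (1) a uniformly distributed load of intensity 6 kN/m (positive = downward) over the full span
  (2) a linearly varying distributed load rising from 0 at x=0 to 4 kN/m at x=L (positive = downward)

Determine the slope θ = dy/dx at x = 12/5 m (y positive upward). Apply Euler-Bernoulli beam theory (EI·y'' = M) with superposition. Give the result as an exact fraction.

θ(12/5) = -17733/781250 rad

Load 1 — uniform load w=6 kN/m over full span:
  θ_1 = -w(L³-6Lx²+4x³)/(24EI) = -6·(12³-6·12·(12/5)²+4·(12/5)³)/(24·20000) = -2673/156250 rad
Load 2 — triangular load w₀=4 kN/m (0→w₀ over full span):
  θ_2 = -w₀(7L⁴-30L²x²+15x⁴)/(360LEI) = -4·(7·12⁴-30·12²·(12/5)²+15·(12/5)⁴)/(360·12·20000) = -2184/390625 rad
Superposition: θ = Σ θ_i = -17733/781250 rad ≈ -0.022698 rad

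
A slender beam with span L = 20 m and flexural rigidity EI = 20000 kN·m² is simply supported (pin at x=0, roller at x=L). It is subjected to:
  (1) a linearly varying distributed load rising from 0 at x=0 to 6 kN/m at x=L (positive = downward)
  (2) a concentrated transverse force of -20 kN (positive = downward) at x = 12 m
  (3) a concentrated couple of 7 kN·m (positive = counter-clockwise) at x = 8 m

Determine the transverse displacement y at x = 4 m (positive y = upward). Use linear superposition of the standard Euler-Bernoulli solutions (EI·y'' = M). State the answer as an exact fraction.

y(4) = -16919/187500 m

Load 1 — triangular load w₀=6 kN/m (0→w₀ over full span):
  y_1 = -w₀x(7L⁴-10L²x²+3x⁴)/(360LEI) = -6·4·(7·20⁴-10·20²·4²+3·4⁴)/(360·20·20000) = -2752/15625 m
Load 2 — point force P=-20 kN at a=12 m (b=L-a=8):
  y_2 = -Pbx(L²-b²-x²)/(6LEI)  [x≤a] = -(-20)·8·4·(20²-8²-4²)/(6·20·20000) = 32/375 m
Load 3 — applied couple M₀=7 kN·m at a=8 m (b=L-a=12):
  y_3 = (M₀x³/(6L)+C₁x)/EI  [x≤a] with C₁=M₀(3b²-L²)/(6L)=28/15 = (7·4³/(6·20)+(28/15)·4)/20000 = 7/12500 m
Superposition: y = Σ y_i = -16919/187500 m ≈ -0.090235 m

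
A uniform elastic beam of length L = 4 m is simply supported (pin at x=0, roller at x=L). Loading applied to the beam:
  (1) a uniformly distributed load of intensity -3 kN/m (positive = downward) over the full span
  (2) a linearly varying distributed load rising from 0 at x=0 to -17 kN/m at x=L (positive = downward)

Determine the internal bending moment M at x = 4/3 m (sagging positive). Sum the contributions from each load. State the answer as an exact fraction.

Load 1 — uniform load w=-3 kN/m over full span:
  M_1 = wx(L-x)/2 = (-3)·(4/3)·(4-(4/3))/2 = -16/3 kN·m
Load 2 — triangular load w₀=-17 kN/m (0→w₀ over full span):
  M_2 = w₀Lx/6 - w₀x³/(6L) = (-17)·4·(4/3)/6 - (-17)·(4/3)³/(6·4) = -1088/81 kN·m
Superposition: M = Σ M_i = -1520/81 kN·m ≈ -18.765432 kN·m

M(4/3) = -1520/81 kN·m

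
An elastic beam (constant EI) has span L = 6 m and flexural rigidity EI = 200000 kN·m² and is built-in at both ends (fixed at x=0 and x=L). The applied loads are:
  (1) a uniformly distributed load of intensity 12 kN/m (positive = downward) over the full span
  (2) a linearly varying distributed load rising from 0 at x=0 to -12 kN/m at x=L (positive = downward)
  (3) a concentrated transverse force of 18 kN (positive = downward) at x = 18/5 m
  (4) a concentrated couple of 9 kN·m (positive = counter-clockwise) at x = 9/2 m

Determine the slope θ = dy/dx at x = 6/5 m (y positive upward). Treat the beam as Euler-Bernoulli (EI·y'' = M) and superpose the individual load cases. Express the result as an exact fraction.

Load 1 — uniform load w=12 kN/m over full span:
  θ_1 = -wx(L-x)(L-2x)/(12EI) = -12·(6/5)·(6-(6/5))·(6-2·(6/5))/(12·200000) = -81/781250 rad
Load 2 — triangular load w₀=-12 kN/m (0→w₀ over full span):
  θ_2 = -w₀(2x(L-x)(L-2x)(x+2L)+x²(L-x)²)/(120LEI) = -(-12)·(2·(6/5)·(6-(6/5))·(6-2·(6/5))·((6/5)+2·6)+(6/5)²·(6-(6/5))²)/(120·6·200000) = 189/3906250 rad
Load 3 — point force P=18 kN at a=18/5 m (b=L-a=12/5):
  θ_3 = -Pb²x(2aL-(3a+b)x)/(2L³EI)  [x≤a] = -18·(12/5)²·(6/5)·(2·(18/5)·6-(3·(18/5)+(12/5))·(6/5))/(2·6³·200000) = -1539/39062500 rad
Load 4 — applied couple M₀=9 kN·m at a=9/2 m (b=L-a=3/2):
  θ_4 = (R_Ax²/2 - M_Ax)/EI  [x≤a] with R_A=27/16, M_A=45/16 = ((27/16)·(6/5)²/2 - (45/16)·(6/5))/200000 = -27/2500000 rad
Superposition: θ = Σ θ_i = -32967/312500000 rad ≈ -0.000105 rad

θ(6/5) = -32967/312500000 rad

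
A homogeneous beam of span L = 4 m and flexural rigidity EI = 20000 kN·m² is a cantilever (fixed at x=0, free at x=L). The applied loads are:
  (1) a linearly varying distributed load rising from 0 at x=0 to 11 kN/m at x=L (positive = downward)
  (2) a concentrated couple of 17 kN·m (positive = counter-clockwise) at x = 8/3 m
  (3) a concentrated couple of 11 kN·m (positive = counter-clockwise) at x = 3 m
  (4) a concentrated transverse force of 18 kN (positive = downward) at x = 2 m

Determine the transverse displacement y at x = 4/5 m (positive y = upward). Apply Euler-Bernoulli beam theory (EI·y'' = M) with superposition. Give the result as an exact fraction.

y(4/5) = -26261/29296875 m

Load 1 — triangular load w₀=11 kN/m (0→w₀ over full span):
  y_1 = (w₀Lx³/12-w₀L²x²/6-w₀x⁵/(120L))/EI = (11·4·(4/5)³/12-11·4²·(4/5)²/6-11·(4/5)⁵/(120·4))/20000 = -24761/29296875 m
Load 2 — applied couple M₀=17 kN·m at a=8/3 m (b=L-a=4/3):
  y_2 = M₀x²/(2EI)  [x≤a] = 17·(4/5)²/(2·20000) = 17/62500 m
Load 3 — applied couple M₀=11 kN·m at a=3 m (b=L-a=1):
  y_3 = M₀x²/(2EI)  [x≤a] = 11·(4/5)²/(2·20000) = 11/62500 m
Load 4 — point force P=18 kN at a=2 m (b=L-a=2):
  y_4 = -Px²(3a-x)/(6EI)  [x≤a] = -18·(4/5)²·(3·2-(4/5))/(6·20000) = -39/78125 m
Superposition: y = Σ y_i = -26261/29296875 m ≈ -0.000896 m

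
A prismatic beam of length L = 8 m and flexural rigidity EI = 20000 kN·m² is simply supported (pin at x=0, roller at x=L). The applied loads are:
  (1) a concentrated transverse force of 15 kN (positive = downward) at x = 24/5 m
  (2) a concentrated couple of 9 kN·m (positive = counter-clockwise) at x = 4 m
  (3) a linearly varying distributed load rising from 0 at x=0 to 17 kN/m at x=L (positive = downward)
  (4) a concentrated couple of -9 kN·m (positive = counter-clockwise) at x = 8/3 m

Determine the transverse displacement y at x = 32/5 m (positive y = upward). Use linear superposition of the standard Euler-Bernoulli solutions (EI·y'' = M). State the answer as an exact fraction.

y(32/5) = -748329/39062500 m

Load 1 — point force P=15 kN at a=24/5 m (b=L-a=16/5):
  y_1 = -Pa(L-x)(2Lx-a²-x²)/(6LEI)  [x>a] = -15·(24/5)·(8-(32/5))·(2·8·(32/5)-(24/5)²-(32/5)²)/(6·8·20000) = -72/15625 m
Load 2 — applied couple M₀=9 kN·m at a=4 m (b=L-a=4):
  y_2 = (M₀x³/(6L)-M₀(x-a)²/2+C₁x)/EI  [x>a] with C₁=M₀(3b²-L²)/(6L)=-3 = (9·(32/5)³/(6·8)-9·((32/5)-4)²/2+(-3)·(32/5))/20000 = 63/312500 m
Load 3 — triangular load w₀=17 kN/m (0→w₀ over full span):
  y_3 = -w₀x(7L⁴-10L²x²+3x⁴)/(360LEI) = -17·(32/5)·(7·8⁴-10·8²·(32/5)²+3·(32/5)⁴)/(360·8·20000) = -138176/9765625 m
Load 4 — applied couple M₀=-9 kN·m at a=8/3 m (b=L-a=16/3):
  y_4 = (M₀x³/(6L)-M₀(x-a)²/2+C₁x)/EI  [x>a] with C₁=M₀(3b²-L²)/(6L)=-4 = ((-9)·(32/5)³/(6·8)-(-9)·((32/5)-(8/3))²/2+(-4)·(32/5))/20000 = -47/78125 m
Superposition: y = Σ y_i = -748329/39062500 m ≈ -0.019157 m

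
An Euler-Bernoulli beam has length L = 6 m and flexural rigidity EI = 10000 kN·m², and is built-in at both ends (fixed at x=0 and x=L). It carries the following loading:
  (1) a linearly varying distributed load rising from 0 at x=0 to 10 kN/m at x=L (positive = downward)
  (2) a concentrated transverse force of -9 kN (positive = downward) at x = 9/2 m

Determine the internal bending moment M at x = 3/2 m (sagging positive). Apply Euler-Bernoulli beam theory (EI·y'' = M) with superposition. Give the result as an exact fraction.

M(3/2) = 63/64 kN·m

Load 1 — triangular load w₀=10 kN/m (0→w₀ over full span):
  M_1 = 3w₀Lx/20 - w₀L²/30 - w₀x³/(6L) = 3·10·6·(3/2)/20 - 10·6²/30 - 10·(3/2)³/(6·6) = 9/16 kN·m
Load 2 — point force P=-9 kN at a=9/2 m (b=L-a=3/2):
  M_2 = Pb²(3a+b)x/L³ - Pab²/L²  [x≤a] = (-9)·(3/2)²·(3·(9/2)+(3/2))·(3/2)/6³ - (-9)·(9/2)·(3/2)²/6² = 27/64 kN·m
Superposition: M = Σ M_i = 63/64 kN·m ≈ 0.984375 kN·m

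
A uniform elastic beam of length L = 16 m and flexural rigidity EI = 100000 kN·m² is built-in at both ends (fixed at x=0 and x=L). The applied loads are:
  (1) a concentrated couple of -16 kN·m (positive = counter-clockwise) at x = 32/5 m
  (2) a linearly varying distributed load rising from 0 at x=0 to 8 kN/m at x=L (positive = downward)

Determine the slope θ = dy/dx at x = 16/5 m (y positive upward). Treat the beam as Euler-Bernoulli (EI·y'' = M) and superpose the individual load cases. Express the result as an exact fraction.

Load 1 — applied couple M₀=-16 kN·m at a=32/5 m (b=L-a=48/5):
  θ_1 = (R_Ax²/2 - M_Ax)/EI  [x≤a] with R_A=-36/25, M_A=-48/25 = ((-36/25)·(16/5)²/2 - (-48/25)·(16/5))/100000 = -24/1953125 rad
Load 2 — triangular load w₀=8 kN/m (0→w₀ over full span):
  θ_2 = -w₀(2x(L-x)(L-2x)(x+2L)+x²(L-x)²)/(120LEI) = -8·(2·(16/5)·(16-(16/5))·(16-2·(16/5))·((16/5)+2·16)+(16/5)²·(16-(16/5))²)/(120·16·100000) = -7168/5859375 rad
Superposition: θ = Σ θ_i = -1448/1171875 rad ≈ -0.001236 rad

θ(16/5) = -1448/1171875 rad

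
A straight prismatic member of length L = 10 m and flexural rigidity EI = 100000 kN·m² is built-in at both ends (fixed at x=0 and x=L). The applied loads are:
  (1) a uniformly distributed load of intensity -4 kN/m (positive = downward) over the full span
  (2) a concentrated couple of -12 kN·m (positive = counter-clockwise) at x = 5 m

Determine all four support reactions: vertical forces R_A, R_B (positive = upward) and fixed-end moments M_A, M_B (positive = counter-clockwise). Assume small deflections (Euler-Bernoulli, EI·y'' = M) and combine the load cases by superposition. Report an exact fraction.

Load 1 — uniform load w=-4 kN/m over full span:
  R_A = wL/2 = (-4)·10/2 = -20 kN
  M_A = wL²/12 = (-4)·10²/12 = -100/3 kN·m
  R_B = wL/2 = (-4)·10/2 = -20 kN
  M_B = -wL²/12 = -(-4)·10²/12 = 100/3 kN·m
Load 2 — applied couple M₀=-12 kN·m at a=5 m (b=L-a=5):
  R_A = 6M₀ab/L³ = 6·(-12)·5·5/10³ = -9/5 kN
  M_A = M₀b(2a-b)/L² = (-12)·5·(2·5-5)/10² = -3 kN·m
  R_B = -6M₀ab/L³ = -6·(-12)·5·5/10³ = 9/5 kN
  M_B = M₀a(2b-a)/L² = (-12)·5·(2·5-5)/10² = -3 kN·m
Superposition: R_A = -109/5 kN, M_A = -109/3 kN·m, R_B = -91/5 kN, M_B = 91/3 kN·m

R_A = -109/5 kN, M_A = -109/3 kN·m, R_B = -91/5 kN, M_B = 91/3 kN·m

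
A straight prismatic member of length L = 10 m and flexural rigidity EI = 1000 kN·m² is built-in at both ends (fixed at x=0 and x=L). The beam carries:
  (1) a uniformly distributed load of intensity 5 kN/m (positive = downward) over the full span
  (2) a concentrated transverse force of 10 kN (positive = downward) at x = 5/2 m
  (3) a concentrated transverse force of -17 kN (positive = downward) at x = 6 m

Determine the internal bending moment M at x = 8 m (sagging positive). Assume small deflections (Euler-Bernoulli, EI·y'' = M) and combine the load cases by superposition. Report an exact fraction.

M(8) = -4687/6000 kN·m

Load 1 — uniform load w=5 kN/m over full span:
  M_1 = wLx/2 - wL²/12 - wx²/2 = 5·10·8/2 - 5·10²/12 - 5·8²/2 = -5/3 kN·m
Load 2 — point force P=10 kN at a=5/2 m (b=L-a=15/2):
  M_2 = Pa²(a+3b)(L-x)/L³ - Pa²b/L²  [x>a] = 10·(5/2)²·((5/2)+3·(15/2))·(10-8)/10³ - 10·(5/2)²·(15/2)/10² = -25/16 kN·m
Load 3 — point force P=-17 kN at a=6 m (b=L-a=4):
  M_3 = Pa²(a+3b)(L-x)/L³ - Pa²b/L²  [x>a] = (-17)·6²·(6+3·4)·(10-8)/10³ - (-17)·6²·4/10² = 306/125 kN·m
Superposition: M = Σ M_i = -4687/6000 kN·m ≈ -0.781167 kN·m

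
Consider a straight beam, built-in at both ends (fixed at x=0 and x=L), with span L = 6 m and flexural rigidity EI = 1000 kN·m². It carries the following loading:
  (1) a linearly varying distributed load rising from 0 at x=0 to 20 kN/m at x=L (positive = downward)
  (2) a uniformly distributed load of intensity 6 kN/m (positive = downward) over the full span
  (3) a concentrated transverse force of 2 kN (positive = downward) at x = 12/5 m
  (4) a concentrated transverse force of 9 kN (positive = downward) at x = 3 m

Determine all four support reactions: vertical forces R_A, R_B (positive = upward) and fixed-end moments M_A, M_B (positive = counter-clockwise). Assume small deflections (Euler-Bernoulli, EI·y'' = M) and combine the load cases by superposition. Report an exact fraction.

R_A = 10449/250 kN, M_A = 25239/500 kN·m, R_B = 16301/250 kN, M_B = -30951/500 kN·m

Load 1 — triangular load w₀=20 kN/m (0→w₀ over full span):
  R_A = 3w₀L/20 = 3·20·6/20 = 18 kN
  M_A = w₀L²/30 = 20·6²/30 = 24 kN·m
  R_B = 7w₀L/20 = 7·20·6/20 = 42 kN
  M_B = -w₀L²/20 = -20·6²/20 = -36 kN·m
Load 2 — uniform load w=6 kN/m over full span:
  R_A = wL/2 = 6·6/2 = 18 kN
  M_A = wL²/12 = 6·6²/12 = 18 kN·m
  R_B = wL/2 = 6·6/2 = 18 kN
  M_B = -wL²/12 = -6·6²/12 = -18 kN·m
Load 3 — point force P=2 kN at a=12/5 m (b=L-a=18/5):
  R_A = Pb²(3a+b)/L³ = 2·(18/5)²·(3·(12/5)+(18/5))/6³ = 162/125 kN
  M_A = Pab²/L² = 2·(12/5)·(18/5)²/6² = 216/125 kN·m
  R_B = Pa²(a+3b)/L³ = 2·(12/5)²·((12/5)+3·(18/5))/6³ = 88/125 kN
  M_B = -Pa²b/L² = -2·(12/5)²·(18/5)/6² = -144/125 kN·m
Load 4 — point force P=9 kN at a=3 m (b=L-a=3):
  R_A = Pb²(3a+b)/L³ = 9·3²·(3·3+3)/6³ = 9/2 kN
  M_A = Pab²/L² = 9·3·3²/6² = 27/4 kN·m
  R_B = Pa²(a+3b)/L³ = 9·3²·(3+3·3)/6³ = 9/2 kN
  M_B = -Pa²b/L² = -9·3²·3/6² = -27/4 kN·m
Superposition: R_A = 10449/250 kN, M_A = 25239/500 kN·m, R_B = 16301/250 kN, M_B = -30951/500 kN·m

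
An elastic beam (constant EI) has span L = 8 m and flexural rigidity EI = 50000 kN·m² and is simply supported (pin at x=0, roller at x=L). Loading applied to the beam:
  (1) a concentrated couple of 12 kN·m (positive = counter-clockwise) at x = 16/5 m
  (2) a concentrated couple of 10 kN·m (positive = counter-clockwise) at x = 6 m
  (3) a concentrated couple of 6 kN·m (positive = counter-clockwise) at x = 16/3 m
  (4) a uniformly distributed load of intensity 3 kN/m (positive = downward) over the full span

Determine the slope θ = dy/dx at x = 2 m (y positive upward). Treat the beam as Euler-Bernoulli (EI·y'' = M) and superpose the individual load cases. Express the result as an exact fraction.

θ(2) = -7783/7500000 rad

Load 1 — applied couple M₀=12 kN·m at a=16/5 m (b=L-a=24/5):
  θ_1 = (M₀x²/(2L)+C₁)/EI  [x≤a] with C₁=M₀(3b²-L²)/(6L)=32/25 = (12·2²/(2·8)+(32/25))/50000 = 107/1250000 rad
Load 2 — applied couple M₀=10 kN·m at a=6 m (b=L-a=2):
  θ_2 = (M₀x²/(2L)+C₁)/EI  [x≤a] with C₁=M₀(3b²-L²)/(6L)=-65/6 = (10·2²/(2·8)+(-65/6))/50000 = -1/6000 rad
Load 3 — applied couple M₀=6 kN·m at a=16/3 m (b=L-a=8/3):
  θ_3 = (M₀x²/(2L)+C₁)/EI  [x≤a] with C₁=M₀(3b²-L²)/(6L)=-16/3 = (6·2²/(2·8)+(-16/3))/50000 = -23/300000 rad
Load 4 — uniform load w=3 kN/m over full span:
  θ_4 = -w(L³-6Lx²+4x³)/(24EI) = -3·(8³-6·8·2²+4·2³)/(24·50000) = -11/12500 rad
Superposition: θ = Σ θ_i = -7783/7500000 rad ≈ -0.001038 rad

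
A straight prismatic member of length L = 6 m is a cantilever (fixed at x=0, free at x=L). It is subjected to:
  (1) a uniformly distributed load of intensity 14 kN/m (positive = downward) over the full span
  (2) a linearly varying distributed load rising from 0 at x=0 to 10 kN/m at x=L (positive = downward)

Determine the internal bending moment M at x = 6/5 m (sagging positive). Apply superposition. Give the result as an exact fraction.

M(6/5) = -6144/25 kN·m

Load 1 — uniform load w=14 kN/m over full span:
  M_1 = -w(L-x)²/2 = -14·(6-(6/5))²/2 = -4032/25 kN·m
Load 2 — triangular load w₀=10 kN/m (0→w₀ over full span):
  M_2 = w₀Lx/2 - w₀L²/3 - w₀x³/(6L) = 10·6·(6/5)/2 - 10·6²/3 - 10·(6/5)³/(6·6) = -2112/25 kN·m
Superposition: M = Σ M_i = -6144/25 kN·m ≈ -245.760000 kN·m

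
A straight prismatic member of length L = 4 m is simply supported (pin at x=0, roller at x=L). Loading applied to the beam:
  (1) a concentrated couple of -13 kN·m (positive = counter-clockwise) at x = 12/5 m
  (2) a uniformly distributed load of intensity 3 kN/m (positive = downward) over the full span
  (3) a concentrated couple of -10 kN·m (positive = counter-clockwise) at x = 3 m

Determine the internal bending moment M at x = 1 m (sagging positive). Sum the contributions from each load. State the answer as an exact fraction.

Load 1 — applied couple M₀=-13 kN·m at a=12/5 m (b=L-a=8/5):
  M_1 = M₀x/L  [x≤a] = (-13)·1/4 = -13/4 kN·m
Load 2 — uniform load w=3 kN/m over full span:
  M_2 = wx(L-x)/2 = 3·1·(4-1)/2 = 9/2 kN·m
Load 3 — applied couple M₀=-10 kN·m at a=3 m (b=L-a=1):
  M_3 = M₀x/L  [x≤a] = (-10)·1/4 = -5/2 kN·m
Superposition: M = Σ M_i = -5/4 kN·m ≈ -1.250000 kN·m

M(1) = -5/4 kN·m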